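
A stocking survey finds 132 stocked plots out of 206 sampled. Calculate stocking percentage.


Formula: Stocking % = stocked plots / total plots * 100
Stocking = 132 / 206 * 100
Stocking = 0.6408 * 100 = 64.1%

64.1


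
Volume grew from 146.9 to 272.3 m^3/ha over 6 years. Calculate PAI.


Formula: PAI = (V_T2 - V_T1) / (T2 - T1)
Volume increment = 272.3 - 146.9 = 125.4 m^3/ha
PAI = 125.4 / 6 = 20.9 m^3/ha/year

20.9


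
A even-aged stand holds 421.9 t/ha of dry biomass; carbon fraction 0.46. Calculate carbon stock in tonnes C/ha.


Formula: Carbon Stock = Biomass * Carbon Fraction
C = 421.9 t/ha * 0.46
C = 194.1 t C/ha

194.1


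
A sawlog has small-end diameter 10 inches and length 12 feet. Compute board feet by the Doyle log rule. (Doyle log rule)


Doyle: BF = (D - 4)^2 * L / 16
Adjusted diameter = 10 - 4 = 6 in
(D-4)^2 = 6^2 = 36
BF = 36 * 12 / 16 = 27 BF

27


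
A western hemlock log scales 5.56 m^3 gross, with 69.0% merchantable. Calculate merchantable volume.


Formula: MV = V_total * (merchantable_pct / 100)
Merchantable fraction = 69.0% / 100 = 0.69
MV = 5.56 m^3 * 0.69 = 3.836 m^3

3.836


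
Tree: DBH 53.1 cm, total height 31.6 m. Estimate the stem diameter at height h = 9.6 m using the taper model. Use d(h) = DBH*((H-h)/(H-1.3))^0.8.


Taper: d(h) = DBH * ((H - h) / (H - 1.3))^0.8
Numerator = H - h = 31.6 - 9.6 = 22.0 m
Denominator = H - 1.3 = 31.6 - 1.3 = 30.3 m
Ratio = 22.0 / 30.3 = 0.72607
d = 53.1 * 0.72607^0.8 = 41.1 cm

41.1


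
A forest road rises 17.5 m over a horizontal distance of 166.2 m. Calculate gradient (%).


Formula: Gradient = rise / run * 100
Gradient = 17.5 / 166.2 * 100 = 10.5%

10.5


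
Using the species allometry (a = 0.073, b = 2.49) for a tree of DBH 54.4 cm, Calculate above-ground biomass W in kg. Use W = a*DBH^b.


Formula: W = a * DBH^b  (allometric power law)
DBH^b = 54.4^2.49 = 20972.0681
W = 0.073 * 20972.0681 = 1531.0 kg

1531.0


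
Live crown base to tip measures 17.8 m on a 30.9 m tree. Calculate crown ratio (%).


Formula: Crown Ratio = (Crown Length / Total Height) * 100
CR = (17.8 m / 30.9 m) * 100
CR = 0.5761 * 100 = 57.6%

57.6


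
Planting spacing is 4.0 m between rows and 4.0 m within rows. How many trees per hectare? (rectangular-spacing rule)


Formula: TPH = 10000 m^2/ha / (spacing_x * spacing_y)
Area per tree = 4.0 m * 4.0 m = 16.0 m^2
TPH = 10000 / 16.0 = 625 trees/ha

625


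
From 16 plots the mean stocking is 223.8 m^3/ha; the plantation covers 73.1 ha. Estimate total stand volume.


Formula: Total Volume = Mean Volume per ha * Total Area
Total Volume = 223.8 m^3/ha * 73.1 ha
Total Volume = 16360 m^3

16360


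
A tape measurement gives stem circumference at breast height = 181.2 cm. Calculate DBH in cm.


Formula: DBH = C / pi
DBH = 181.2 / pi
pi = 3.14159...
DBH = 57.7 cm

57.7


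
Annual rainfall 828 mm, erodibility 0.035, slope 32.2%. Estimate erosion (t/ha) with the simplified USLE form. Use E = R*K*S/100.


Formula: E = R * K * S / 100  (simplified USLE)
R * K = 828 * 0.035 = 28.98
E = 28.98 * 32.2 / 100 = 9.33 t/ha

9.33


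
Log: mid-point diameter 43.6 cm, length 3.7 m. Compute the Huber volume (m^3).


Huber: V = Am * L,  Am = pi*(Dm/200)^2
Am = pi*(43.6/200)^2 = 0.149301 m^2
V = 0.149301*3.7 = 0.5524 m^3

0.5524


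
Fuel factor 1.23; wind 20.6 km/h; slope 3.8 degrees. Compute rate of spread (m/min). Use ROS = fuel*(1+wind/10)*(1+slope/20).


Formula: ROS = fuel * (1 + wind/10) * (1 + slope/20)
Wind factor = 1 + 20.6/10 = 3.06
Slope factor = 1 + 3.8/20 = 1.19
ROS = 1.23 * 3.06 * 1.19 = 4.48 m/min

4.48


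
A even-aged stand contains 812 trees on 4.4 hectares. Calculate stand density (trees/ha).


Formula: Stand Density = N_trees / Area_ha
Density = 812 trees / 4.4 ha
Density = 185 trees/ha

185


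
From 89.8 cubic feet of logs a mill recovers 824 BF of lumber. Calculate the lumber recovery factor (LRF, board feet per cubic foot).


Formula: LRF = Lumber Output (BF) / Log Input (ft^3)
LRF = 824 BF / 89.8 ft^3
LRF = 9.18 BF/ft^3

9.18


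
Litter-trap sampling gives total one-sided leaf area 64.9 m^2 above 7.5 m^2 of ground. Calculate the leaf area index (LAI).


Formula: LAI = total leaf area / ground area  (dimensionless)
LAI = 64.9 m^2 / 7.5 m^2
LAI = 8.65

8.65


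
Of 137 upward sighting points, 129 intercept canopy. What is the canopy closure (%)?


Formula: Canopy closure = covered points / total points * 100
Closure = 129 / 137 * 100
Closure = 0.9416 * 100 = 94.2%

94.2


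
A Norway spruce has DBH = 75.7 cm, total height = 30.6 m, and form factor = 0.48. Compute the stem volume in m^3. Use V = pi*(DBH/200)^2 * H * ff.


Formula: V = pi * (DBH/200)^2 * H * ff
Radius = DBH/200 = 75.7/200 = 0.3785 m
Radius^2 = 0.3785^2 = 0.14326225 m^2
V = pi * 0.14326225 * 30.6 * 0.48
V = 6.611 m^3

6.611


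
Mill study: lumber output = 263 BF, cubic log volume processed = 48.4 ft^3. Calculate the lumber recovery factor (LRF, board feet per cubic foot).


Formula: LRF = Lumber Output (BF) / Log Input (ft^3)
LRF = 263 BF / 48.4 ft^3
LRF = 5.43 BF/ft^3

5.43


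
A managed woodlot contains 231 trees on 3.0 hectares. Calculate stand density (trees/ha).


Formula: Stand Density = N_trees / Area_ha
Density = 231 trees / 3.0 ha
Density = 77 trees/ha

77


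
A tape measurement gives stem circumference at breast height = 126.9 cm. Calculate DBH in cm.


Formula: DBH = C / pi
DBH = 126.9 / pi
pi = 3.14159...
DBH = 40.4 cm

40.4


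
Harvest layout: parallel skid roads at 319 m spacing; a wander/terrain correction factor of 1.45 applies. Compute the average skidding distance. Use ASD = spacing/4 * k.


Formula: ASD = (spacing / 4) * correction
Uncorrected distance = spacing / 4 = 319 / 4 = 79.75 m
ASD = 79.75 * 1.45 = 116 m

116


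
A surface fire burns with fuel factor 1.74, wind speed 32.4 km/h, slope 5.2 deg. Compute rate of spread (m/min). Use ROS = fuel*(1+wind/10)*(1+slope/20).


Formula: ROS = fuel * (1 + wind/10) * (1 + slope/20)
Wind factor = 1 + 32.4/10 = 4.24
Slope factor = 1 + 5.2/20 = 1.26
ROS = 1.74 * 4.24 * 1.26 = 9.3 m/min

9.3


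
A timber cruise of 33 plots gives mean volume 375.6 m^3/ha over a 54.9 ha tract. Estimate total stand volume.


Formula: Total Volume = Mean Volume per ha * Total Area
Total Volume = 375.6 m^3/ha * 54.9 ha
Total Volume = 20620 m^3

20620


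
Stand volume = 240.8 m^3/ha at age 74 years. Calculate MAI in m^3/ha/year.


Formula: MAI = Total Volume / Stand Age
MAI = 240.8 m^3/ha / 74 years
MAI = 3.25 m^3/ha/year

3.25


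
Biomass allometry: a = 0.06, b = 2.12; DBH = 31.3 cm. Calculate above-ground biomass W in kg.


Formula: W = a * DBH^b  (allometric power law)
DBH^b = 31.3^2.12 = 1480.9964
W = 0.06 * 1480.9964 = 88.9 kg

88.9


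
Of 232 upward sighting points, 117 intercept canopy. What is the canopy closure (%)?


Formula: Canopy closure = covered points / total points * 100
Closure = 117 / 232 * 100
Closure = 0.5043 * 100 = 50.4%

50.4


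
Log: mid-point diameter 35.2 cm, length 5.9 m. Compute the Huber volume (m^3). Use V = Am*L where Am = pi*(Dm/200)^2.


Huber: V = Am * L,  Am = pi*(Dm/200)^2
Am = pi*(35.2/200)^2 = 0.097314 m^2
V = 0.097314*5.9 = 0.5742 m^3

0.5742


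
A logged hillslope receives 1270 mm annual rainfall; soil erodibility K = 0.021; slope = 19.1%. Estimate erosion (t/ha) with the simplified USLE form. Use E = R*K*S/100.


Formula: E = R * K * S / 100  (simplified USLE)
R * K = 1270 * 0.021 = 26.67
E = 26.67 * 19.1 / 100 = 5.09 t/ha

5.09


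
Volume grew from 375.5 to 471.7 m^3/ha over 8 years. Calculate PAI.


Formula: PAI = (V_T2 - V_T1) / (T2 - T1)
Volume increment = 471.7 - 375.5 = 96.2 m^3/ha
PAI = 96.2 / 8 = 12.03 m^3/ha/year

12.03


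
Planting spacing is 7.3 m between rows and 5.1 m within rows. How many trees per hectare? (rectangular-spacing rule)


Formula: TPH = 10000 m^2/ha / (spacing_x * spacing_y)
Area per tree = 7.3 m * 5.1 m = 37.23 m^2
TPH = 10000 / 37.23 = 269 trees/ha

269


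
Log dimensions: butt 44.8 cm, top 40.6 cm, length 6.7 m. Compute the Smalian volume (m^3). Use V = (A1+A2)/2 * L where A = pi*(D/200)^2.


Smalian: V = (A1 + A2)/2 * L,  A = pi*(D/200)^2
A1 = pi*(44.8/200)^2 = 0.157633 m^2
A2 = pi*(40.6/200)^2 = 0.129462 m^2
V = (0.157633+0.129462)/2*6.7 = 0.9618 m^3

0.9618


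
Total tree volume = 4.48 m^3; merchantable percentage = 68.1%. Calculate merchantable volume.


Formula: MV = V_total * (merchantable_pct / 100)
Merchantable fraction = 68.1% / 100 = 0.681
MV = 4.48 m^3 * 0.681 = 3.051 m^3

3.051


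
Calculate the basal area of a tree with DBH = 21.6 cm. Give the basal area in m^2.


Formula: BA = pi * (DBH/2)^2 / 10000  (cm^2 to m^2)
Radius = DBH/2 = 21.6/2 = 10.8 cm
BA = pi * 10.8^2 / 10000
   = 366.4354 cm^2 / 10000
   = 0.0366 m^2

0.0366


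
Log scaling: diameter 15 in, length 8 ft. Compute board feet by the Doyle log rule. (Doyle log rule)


Doyle: BF = (D - 4)^2 * L / 16
Adjusted diameter = 15 - 4 = 11 in
(D-4)^2 = 11^2 = 121
BF = 121 * 8 / 16 = 61 BF

61


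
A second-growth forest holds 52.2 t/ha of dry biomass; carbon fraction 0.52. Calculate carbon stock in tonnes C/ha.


Formula: Carbon Stock = Biomass * Carbon Fraction
C = 52.2 t/ha * 0.52
C = 27.1 t C/ha

27.1


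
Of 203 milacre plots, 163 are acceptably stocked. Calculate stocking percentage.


Formula: Stocking % = stocked plots / total plots * 100
Stocking = 163 / 203 * 100
Stocking = 0.803 * 100 = 80.3%

80.3


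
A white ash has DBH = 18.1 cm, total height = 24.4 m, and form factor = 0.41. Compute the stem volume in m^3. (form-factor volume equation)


Formula: V = pi * (DBH/200)^2 * H * ff
Radius = DBH/200 = 18.1/200 = 0.0905 m
Radius^2 = 0.0905^2 = 0.00819025 m^2
V = pi * 0.00819025 * 24.4 * 0.41
V = 0.257 m^3

0.257


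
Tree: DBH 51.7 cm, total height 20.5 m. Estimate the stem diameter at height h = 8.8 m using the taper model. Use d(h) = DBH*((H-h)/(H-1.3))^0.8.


Taper: d(h) = DBH * ((H - h) / (H - 1.3))^0.8
Numerator = H - h = 20.5 - 8.8 = 11.7 m
Denominator = H - 1.3 = 20.5 - 1.3 = 19.2 m
Ratio = 11.7 / 19.2 = 0.60938
d = 51.7 * 0.60938^0.8 = 34.8 cm

34.8


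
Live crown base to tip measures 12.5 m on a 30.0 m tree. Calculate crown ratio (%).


Formula: Crown Ratio = (Crown Length / Total Height) * 100
CR = (12.5 m / 30.0 m) * 100
CR = 0.4167 * 100 = 41.7%

41.7


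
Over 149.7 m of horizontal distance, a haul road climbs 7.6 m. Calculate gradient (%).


Formula: Gradient = rise / run * 100
Gradient = 7.6 / 149.7 * 100 = 5.1%

5.1


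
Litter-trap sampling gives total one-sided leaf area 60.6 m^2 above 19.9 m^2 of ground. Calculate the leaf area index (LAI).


Formula: LAI = total leaf area / ground area  (dimensionless)
LAI = 60.6 m^2 / 19.9 m^2
LAI = 3.05

3.05


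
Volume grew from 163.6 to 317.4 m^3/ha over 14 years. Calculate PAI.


Formula: PAI = (V_T2 - V_T1) / (T2 - T1)
Volume increment = 317.4 - 163.6 = 153.8 m^3/ha
PAI = 153.8 / 14 = 10.99 m^3/ha/year

10.99


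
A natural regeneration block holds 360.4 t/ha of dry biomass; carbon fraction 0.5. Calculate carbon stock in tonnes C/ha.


Formula: Carbon Stock = Biomass * Carbon Fraction
C = 360.4 t/ha * 0.5
C = 180.2 t C/ha

180.2


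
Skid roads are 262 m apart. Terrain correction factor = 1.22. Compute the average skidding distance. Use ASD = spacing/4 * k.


Formula: ASD = (spacing / 4) * correction
Uncorrected distance = spacing / 4 = 262 / 4 = 65.5 m
ASD = 65.5 * 1.22 = 80 m

80


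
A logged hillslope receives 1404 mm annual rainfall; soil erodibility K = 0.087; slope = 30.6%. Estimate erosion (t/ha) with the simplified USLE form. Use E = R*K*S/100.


Formula: E = R * K * S / 100  (simplified USLE)
R * K = 1404 * 0.087 = 122.148
E = 122.148 * 30.6 / 100 = 37.38 t/ha

37.38


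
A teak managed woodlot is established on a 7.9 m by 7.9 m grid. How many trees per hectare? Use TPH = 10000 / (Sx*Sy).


Formula: TPH = 10000 m^2/ha / (spacing_x * spacing_y)
Area per tree = 7.9 m * 7.9 m = 62.41 m^2
TPH = 10000 / 62.41 = 160 trees/ha

160


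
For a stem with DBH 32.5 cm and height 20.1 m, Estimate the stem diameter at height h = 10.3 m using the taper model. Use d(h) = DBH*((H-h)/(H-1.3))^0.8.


Taper: d(h) = DBH * ((H - h) / (H - 1.3))^0.8
Numerator = H - h = 20.1 - 10.3 = 9.8 m
Denominator = H - 1.3 = 20.1 - 1.3 = 18.8 m
Ratio = 9.8 / 18.8 = 0.52128
d = 32.5 * 0.52128^0.8 = 19.3 cm

19.3


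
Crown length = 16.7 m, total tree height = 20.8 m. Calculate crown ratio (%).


Formula: Crown Ratio = (Crown Length / Total Height) * 100
CR = (16.7 m / 20.8 m) * 100
CR = 0.8029 * 100 = 80.3%

80.3


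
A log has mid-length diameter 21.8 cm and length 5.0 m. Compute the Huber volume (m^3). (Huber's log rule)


Huber: V = Am * L,  Am = pi*(Dm/200)^2
Am = pi*(21.8/200)^2 = 0.037325 m^2
V = 0.037325*5.0 = 0.1866 m^3

0.1866


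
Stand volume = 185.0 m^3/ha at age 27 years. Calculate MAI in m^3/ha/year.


Formula: MAI = Total Volume / Stand Age
MAI = 185.0 m^3/ha / 27 years
MAI = 6.85 m^3/ha/year

6.85


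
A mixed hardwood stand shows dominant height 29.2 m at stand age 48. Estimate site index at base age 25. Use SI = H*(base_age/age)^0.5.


Formula: SI = H_dom * (base_age / age)^0.5
Age ratio = 25 / 48 = 0.52083
sqrt(age_ratio) = 0.72169
SI = 29.2 * 0.72169 = 21.1 m

21.1


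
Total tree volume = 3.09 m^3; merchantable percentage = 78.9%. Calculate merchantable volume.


Formula: MV = V_total * (merchantable_pct / 100)
Merchantable fraction = 78.9% / 100 = 0.789
MV = 3.09 m^3 * 0.789 = 2.438 m^3

2.438


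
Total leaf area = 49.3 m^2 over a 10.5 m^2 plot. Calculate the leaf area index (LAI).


Formula: LAI = total leaf area / ground area  (dimensionless)
LAI = 49.3 m^2 / 10.5 m^2
LAI = 4.7

4.7


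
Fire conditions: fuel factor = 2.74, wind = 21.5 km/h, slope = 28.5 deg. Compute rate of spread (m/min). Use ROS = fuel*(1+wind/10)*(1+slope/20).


Formula: ROS = fuel * (1 + wind/10) * (1 + slope/20)
Wind factor = 1 + 21.5/10 = 3.15
Slope factor = 1 + 28.5/20 = 2.425
ROS = 2.74 * 3.15 * 2.425 = 20.93 m/min

20.93


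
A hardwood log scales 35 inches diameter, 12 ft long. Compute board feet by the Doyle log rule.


Doyle: BF = (D - 4)^2 * L / 16
Adjusted diameter = 35 - 4 = 31 in
(D-4)^2 = 31^2 = 961
BF = 961 * 12 / 16 = 721 BF

721


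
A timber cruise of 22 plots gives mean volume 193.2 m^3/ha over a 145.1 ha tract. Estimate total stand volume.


Formula: Total Volume = Mean Volume per ha * Total Area
Total Volume = 193.2 m^3/ha * 145.1 ha
Total Volume = 28033 m^3

28033


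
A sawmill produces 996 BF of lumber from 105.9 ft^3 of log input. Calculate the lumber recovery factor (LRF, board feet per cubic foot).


Formula: LRF = Lumber Output (BF) / Log Input (ft^3)
LRF = 996 BF / 105.9 ft^3
LRF = 9.41 BF/ft^3

9.41


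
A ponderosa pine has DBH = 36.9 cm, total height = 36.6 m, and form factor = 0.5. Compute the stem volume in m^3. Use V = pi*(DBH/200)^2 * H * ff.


Formula: V = pi * (DBH/200)^2 * H * ff
Radius = DBH/200 = 36.9/200 = 0.1845 m
Radius^2 = 0.1845^2 = 0.03404025 m^2
V = pi * 0.03404025 * 36.6 * 0.5
V = 1.957 m^3

1.957


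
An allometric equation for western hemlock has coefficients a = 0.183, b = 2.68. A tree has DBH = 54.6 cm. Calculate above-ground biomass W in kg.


Formula: W = a * DBH^b  (allometric power law)
DBH^b = 54.6^2.68 = 45256.0122
W = 0.183 * 45256.0122 = 8281.9 kg

8281.9


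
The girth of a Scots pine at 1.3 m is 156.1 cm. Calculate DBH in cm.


Formula: DBH = C / pi
DBH = 156.1 / pi
pi = 3.14159...
DBH = 49.7 cm

49.7


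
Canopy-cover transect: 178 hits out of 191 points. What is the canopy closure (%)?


Formula: Canopy closure = covered points / total points * 100
Closure = 178 / 191 * 100
Closure = 0.9319 * 100 = 93.2%

93.2


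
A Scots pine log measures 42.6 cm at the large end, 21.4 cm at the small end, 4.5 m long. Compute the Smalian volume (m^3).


Smalian: V = (A1 + A2)/2 * L,  A = pi*(D/200)^2
A1 = pi*(42.6/200)^2 = 0.142531 m^2
A2 = pi*(21.4/200)^2 = 0.035968 m^2
V = (0.142531+0.035968)/2*4.5 = 0.4016 m^3

0.4016


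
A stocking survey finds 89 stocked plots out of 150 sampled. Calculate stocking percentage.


Formula: Stocking % = stocked plots / total plots * 100
Stocking = 89 / 150 * 100
Stocking = 0.5933 * 100 = 59.3%

59.3


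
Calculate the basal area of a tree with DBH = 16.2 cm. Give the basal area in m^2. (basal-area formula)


Formula: BA = pi * (DBH/2)^2 / 10000  (cm^2 to m^2)
Radius = DBH/2 = 16.2/2 = 8.1 cm
BA = pi * 8.1^2 / 10000
   = 206.1199 cm^2 / 10000
   = 0.0206 m^2

0.0206


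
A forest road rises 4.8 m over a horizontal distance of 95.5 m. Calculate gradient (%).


Formula: Gradient = rise / run * 100
Gradient = 4.8 / 95.5 * 100 = 5.0%

5.0


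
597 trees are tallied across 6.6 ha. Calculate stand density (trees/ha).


Formula: Stand Density = N_trees / Area_ha
Density = 597 trees / 6.6 ha
Density = 90 trees/ha

90


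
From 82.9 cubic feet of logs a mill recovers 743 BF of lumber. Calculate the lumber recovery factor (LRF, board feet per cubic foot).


Formula: LRF = Lumber Output (BF) / Log Input (ft^3)
LRF = 743 BF / 82.9 ft^3
LRF = 8.96 BF/ft^3

8.96


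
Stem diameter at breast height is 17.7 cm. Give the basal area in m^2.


Formula: BA = pi * (DBH/2)^2 / 10000  (cm^2 to m^2)
Radius = DBH/2 = 17.7/2 = 8.85 cm
BA = pi * 8.85^2 / 10000
   = 246.0574 cm^2 / 10000
   = 0.0246 m^2

0.0246


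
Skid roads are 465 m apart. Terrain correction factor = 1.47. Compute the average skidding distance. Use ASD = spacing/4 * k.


Formula: ASD = (spacing / 4) * correction
Uncorrected distance = spacing / 4 = 465 / 4 = 116.25 m
ASD = 116.25 * 1.47 = 171 m

171


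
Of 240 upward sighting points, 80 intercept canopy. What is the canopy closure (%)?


Formula: Canopy closure = covered points / total points * 100
Closure = 80 / 240 * 100
Closure = 0.3333 * 100 = 33.3%

33.3


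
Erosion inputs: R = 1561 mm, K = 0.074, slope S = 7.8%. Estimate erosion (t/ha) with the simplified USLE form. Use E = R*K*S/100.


Formula: E = R * K * S / 100  (simplified USLE)
R * K = 1561 * 0.074 = 115.514
E = 115.514 * 7.8 / 100 = 9.01 t/ha

9.01


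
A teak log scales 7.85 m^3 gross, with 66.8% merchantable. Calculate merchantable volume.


Formula: MV = V_total * (merchantable_pct / 100)
Merchantable fraction = 66.8% / 100 = 0.668
MV = 7.85 m^3 * 0.668 = 5.244 m^3

5.244


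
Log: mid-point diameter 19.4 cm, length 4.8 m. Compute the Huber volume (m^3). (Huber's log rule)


Huber: V = Am * L,  Am = pi*(Dm/200)^2
Am = pi*(19.4/200)^2 = 0.029559 m^2
V = 0.029559*4.8 = 0.1419 m^3

0.1419


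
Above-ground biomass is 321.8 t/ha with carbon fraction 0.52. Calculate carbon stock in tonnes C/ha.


Formula: Carbon Stock = Biomass * Carbon Fraction
C = 321.8 t/ha * 0.52
C = 167.3 t C/ha

167.3


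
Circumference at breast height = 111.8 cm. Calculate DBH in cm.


Formula: DBH = C / pi
DBH = 111.8 / pi
pi = 3.14159...
DBH = 35.6 cm

35.6


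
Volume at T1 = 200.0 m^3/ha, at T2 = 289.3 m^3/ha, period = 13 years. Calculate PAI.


Formula: PAI = (V_T2 - V_T1) / (T2 - T1)
Volume increment = 289.3 - 200.0 = 89.3 m^3/ha
PAI = 89.3 / 13 = 6.87 m^3/ha/year

6.87


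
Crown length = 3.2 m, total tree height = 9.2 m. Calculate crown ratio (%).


Formula: Crown Ratio = (Crown Length / Total Height) * 100
CR = (3.2 m / 9.2 m) * 100
CR = 0.3478 * 100 = 34.8%

34.8


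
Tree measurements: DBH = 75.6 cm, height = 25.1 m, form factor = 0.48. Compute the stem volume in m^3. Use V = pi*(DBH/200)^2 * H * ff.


Formula: V = pi * (DBH/200)^2 * H * ff
Radius = DBH/200 = 75.6/200 = 0.378 m
Radius^2 = 0.378^2 = 0.142884 m^2
V = pi * 0.142884 * 25.1 * 0.48
V = 5.408 m^3

5.408


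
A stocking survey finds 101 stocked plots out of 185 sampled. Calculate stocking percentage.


Formula: Stocking % = stocked plots / total plots * 100
Stocking = 101 / 185 * 100
Stocking = 0.5459 * 100 = 54.6%

54.6


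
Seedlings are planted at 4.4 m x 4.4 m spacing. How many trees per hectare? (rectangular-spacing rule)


Formula: TPH = 10000 m^2/ha / (spacing_x * spacing_y)
Area per tree = 4.4 m * 4.4 m = 19.36 m^2
TPH = 10000 / 19.36 = 517 trees/ha

517


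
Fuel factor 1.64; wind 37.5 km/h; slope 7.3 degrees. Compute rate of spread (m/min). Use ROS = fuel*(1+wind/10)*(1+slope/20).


Formula: ROS = fuel * (1 + wind/10) * (1 + slope/20)
Wind factor = 1 + 37.5/10 = 4.75
Slope factor = 1 + 7.3/20 = 1.365
ROS = 1.64 * 4.75 * 1.365 = 10.63 m/min

10.63


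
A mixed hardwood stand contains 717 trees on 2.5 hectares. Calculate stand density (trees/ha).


Formula: Stand Density = N_trees / Area_ha
Density = 717 trees / 2.5 ha
Density = 287 trees/ha

287


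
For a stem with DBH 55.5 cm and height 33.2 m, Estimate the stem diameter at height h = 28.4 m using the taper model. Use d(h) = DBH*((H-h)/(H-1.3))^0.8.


Taper: d(h) = DBH * ((H - h) / (H - 1.3))^0.8
Numerator = H - h = 33.2 - 28.4 = 4.8 m
Denominator = H - 1.3 = 33.2 - 1.3 = 31.9 m
Ratio = 4.8 / 31.9 = 0.15047
d = 55.5 * 0.15047^0.8 = 12.2 cm

12.2


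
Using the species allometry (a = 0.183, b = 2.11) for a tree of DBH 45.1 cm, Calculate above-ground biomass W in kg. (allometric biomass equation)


Formula: W = a * DBH^b  (allometric power law)
DBH^b = 45.1^2.11 = 3092.5199
W = 0.183 * 3092.5199 = 565.9 kg

565.9


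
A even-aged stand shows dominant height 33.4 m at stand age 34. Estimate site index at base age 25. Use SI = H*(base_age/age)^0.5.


Formula: SI = H_dom * (base_age / age)^0.5
Age ratio = 25 / 34 = 0.73529
sqrt(age_ratio) = 0.85749
SI = 33.4 * 0.85749 = 28.6 m

28.6


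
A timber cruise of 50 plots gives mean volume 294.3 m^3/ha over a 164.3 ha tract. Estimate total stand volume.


Formula: Total Volume = Mean Volume per ha * Total Area
Total Volume = 294.3 m^3/ha * 164.3 ha
Total Volume = 48353 m^3

48353


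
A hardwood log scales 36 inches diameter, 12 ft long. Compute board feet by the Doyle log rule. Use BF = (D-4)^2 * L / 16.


Doyle: BF = (D - 4)^2 * L / 16
Adjusted diameter = 36 - 4 = 32 in
(D-4)^2 = 32^2 = 1024
BF = 1024 * 12 / 16 = 768 BF

768


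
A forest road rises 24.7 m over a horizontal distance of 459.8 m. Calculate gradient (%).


Formula: Gradient = rise / run * 100
Gradient = 24.7 / 459.8 * 100 = 5.4%

5.4


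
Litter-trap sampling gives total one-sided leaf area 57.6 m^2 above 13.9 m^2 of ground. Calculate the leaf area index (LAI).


Formula: LAI = total leaf area / ground area  (dimensionless)
LAI = 57.6 m^2 / 13.9 m^2
LAI = 4.14

4.14


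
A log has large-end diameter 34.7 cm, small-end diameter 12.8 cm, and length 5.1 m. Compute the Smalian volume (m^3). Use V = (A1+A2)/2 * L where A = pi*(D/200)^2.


Smalian: V = (A1 + A2)/2 * L,  A = pi*(D/200)^2
A1 = pi*(34.7/200)^2 = 0.094569 m^2
A2 = pi*(12.8/200)^2 = 0.012868 m^2
V = (0.094569+0.012868)/2*5.1 = 0.274 m^3

0.274


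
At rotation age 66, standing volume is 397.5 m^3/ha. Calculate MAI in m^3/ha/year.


Formula: MAI = Total Volume / Stand Age
MAI = 397.5 m^3/ha / 66 years
MAI = 6.02 m^3/ha/year

6.02


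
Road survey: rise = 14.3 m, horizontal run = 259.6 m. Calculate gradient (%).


Formula: Gradient = rise / run * 100
Gradient = 14.3 / 259.6 * 100 = 5.5%

5.5


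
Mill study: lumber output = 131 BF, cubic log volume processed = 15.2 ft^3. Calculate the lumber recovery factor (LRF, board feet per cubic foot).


Formula: LRF = Lumber Output (BF) / Log Input (ft^3)
LRF = 131 BF / 15.2 ft^3
LRF = 8.62 BF/ft^3

8.62


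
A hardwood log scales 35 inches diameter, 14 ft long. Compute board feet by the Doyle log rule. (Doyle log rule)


Doyle: BF = (D - 4)^2 * L / 16
Adjusted diameter = 35 - 4 = 31 in
(D-4)^2 = 31^2 = 961
BF = 961 * 14 / 16 = 841 BF

841


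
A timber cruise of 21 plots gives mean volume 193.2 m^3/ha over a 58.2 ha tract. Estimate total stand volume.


Formula: Total Volume = Mean Volume per ha * Total Area
Total Volume = 193.2 m^3/ha * 58.2 ha
Total Volume = 11244 m^3

11244


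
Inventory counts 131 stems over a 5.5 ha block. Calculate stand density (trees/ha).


Formula: Stand Density = N_trees / Area_ha
Density = 131 trees / 5.5 ha
Density = 24 trees/ha

24


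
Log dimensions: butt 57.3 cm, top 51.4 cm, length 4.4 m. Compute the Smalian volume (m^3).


Smalian: V = (A1 + A2)/2 * L,  A = pi*(D/200)^2
A1 = pi*(57.3/200)^2 = 0.257869 m^2
A2 = pi*(51.4/200)^2 = 0.207499 m^2
V = (0.257869+0.207499)/2*4.4 = 1.0238 m^3

1.0238


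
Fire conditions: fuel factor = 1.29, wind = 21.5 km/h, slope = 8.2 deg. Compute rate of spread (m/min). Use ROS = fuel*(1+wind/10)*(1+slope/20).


Formula: ROS = fuel * (1 + wind/10) * (1 + slope/20)
Wind factor = 1 + 21.5/10 = 3.15
Slope factor = 1 + 8.2/20 = 1.41
ROS = 1.29 * 3.15 * 1.41 = 5.73 m/min

5.73


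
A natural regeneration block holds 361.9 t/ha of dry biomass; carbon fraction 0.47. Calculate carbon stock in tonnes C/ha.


Formula: Carbon Stock = Biomass * Carbon Fraction
C = 361.9 t/ha * 0.47
C = 170.1 t C/ha

170.1


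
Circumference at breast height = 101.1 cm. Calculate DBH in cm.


Formula: DBH = C / pi
DBH = 101.1 / pi
pi = 3.14159...
DBH = 32.2 cm

32.2


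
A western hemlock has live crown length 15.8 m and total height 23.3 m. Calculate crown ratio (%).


Formula: Crown Ratio = (Crown Length / Total Height) * 100
CR = (15.8 m / 23.3 m) * 100
CR = 0.6781 * 100 = 67.8%

67.8


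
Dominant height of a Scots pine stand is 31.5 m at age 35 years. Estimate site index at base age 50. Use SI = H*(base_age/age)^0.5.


Formula: SI = H_dom * (base_age / age)^0.5
Age ratio = 50 / 35 = 1.42857
sqrt(age_ratio) = 1.19523
SI = 31.5 * 1.19523 = 37.6 m

37.6


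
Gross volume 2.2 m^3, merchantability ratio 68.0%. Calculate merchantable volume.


Formula: MV = V_total * (merchantable_pct / 100)
Merchantable fraction = 68.0% / 100 = 0.68
MV = 2.2 m^3 * 0.68 = 1.496 m^3

1.496


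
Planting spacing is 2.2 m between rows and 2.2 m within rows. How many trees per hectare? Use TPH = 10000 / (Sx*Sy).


Formula: TPH = 10000 m^2/ha / (spacing_x * spacing_y)
Area per tree = 2.2 m * 2.2 m = 4.84 m^2
TPH = 10000 / 4.84 = 2066 trees/ha

2066


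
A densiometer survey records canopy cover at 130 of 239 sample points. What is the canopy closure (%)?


Formula: Canopy closure = covered points / total points * 100
Closure = 130 / 239 * 100
Closure = 0.5439 * 100 = 54.4%

54.4


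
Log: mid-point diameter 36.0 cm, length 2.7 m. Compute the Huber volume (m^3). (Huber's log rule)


Huber: V = Am * L,  Am = pi*(Dm/200)^2
Am = pi*(36.0/200)^2 = 0.101788 m^2
V = 0.101788*2.7 = 0.2748 m^3

0.2748


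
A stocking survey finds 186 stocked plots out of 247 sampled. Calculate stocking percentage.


Formula: Stocking % = stocked plots / total plots * 100
Stocking = 186 / 247 * 100
Stocking = 0.753 * 100 = 75.3%

75.3


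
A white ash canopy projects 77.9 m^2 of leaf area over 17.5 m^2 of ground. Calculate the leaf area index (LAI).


Formula: LAI = total leaf area / ground area  (dimensionless)
LAI = 77.9 m^2 / 17.5 m^2
LAI = 4.45

4.45


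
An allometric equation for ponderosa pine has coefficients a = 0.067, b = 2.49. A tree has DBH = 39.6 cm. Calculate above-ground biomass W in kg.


Formula: W = a * DBH^b  (allometric power law)
DBH^b = 39.6^2.49 = 9511.7628
W = 0.067 * 9511.7628 = 637.3 kg

637.3


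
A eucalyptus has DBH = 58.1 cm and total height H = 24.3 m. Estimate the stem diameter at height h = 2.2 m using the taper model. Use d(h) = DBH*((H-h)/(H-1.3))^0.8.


Taper: d(h) = DBH * ((H - h) / (H - 1.3))^0.8
Numerator = H - h = 24.3 - 2.2 = 22.1 m
Denominator = H - 1.3 = 24.3 - 1.3 = 23.0 m
Ratio = 22.1 / 23.0 = 0.96087
d = 58.1 * 0.96087^0.8 = 56.3 cm

56.3


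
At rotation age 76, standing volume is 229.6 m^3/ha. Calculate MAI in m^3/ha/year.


Formula: MAI = Total Volume / Stand Age
MAI = 229.6 m^3/ha / 76 years
MAI = 3.02 m^3/ha/year

3.02


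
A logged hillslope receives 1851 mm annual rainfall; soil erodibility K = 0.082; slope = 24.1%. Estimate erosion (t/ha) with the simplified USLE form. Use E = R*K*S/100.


Formula: E = R * K * S / 100  (simplified USLE)
R * K = 1851 * 0.082 = 151.782
E = 151.782 * 24.1 / 100 = 36.58 t/ha

36.58


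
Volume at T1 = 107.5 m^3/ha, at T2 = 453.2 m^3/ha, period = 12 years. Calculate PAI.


Formula: PAI = (V_T2 - V_T1) / (T2 - T1)
Volume increment = 453.2 - 107.5 = 345.7 m^3/ha
PAI = 345.7 / 12 = 28.81 m^3/ha/year

28.81


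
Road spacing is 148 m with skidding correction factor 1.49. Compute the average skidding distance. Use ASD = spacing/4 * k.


Formula: ASD = (spacing / 4) * correction
Uncorrected distance = spacing / 4 = 148 / 4 = 37 m
ASD = 37 * 1.49 = 55 m

55


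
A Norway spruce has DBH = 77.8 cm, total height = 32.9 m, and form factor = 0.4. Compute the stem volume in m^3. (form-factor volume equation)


Formula: V = pi * (DBH/200)^2 * H * ff
Radius = DBH/200 = 77.8/200 = 0.389 m
Radius^2 = 0.389^2 = 0.151321 m^2
V = pi * 0.151321 * 32.9 * 0.4
V = 6.256 m^3

6.256


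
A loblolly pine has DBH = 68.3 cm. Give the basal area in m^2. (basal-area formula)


Formula: BA = pi * (DBH/2)^2 / 10000  (cm^2 to m^2)
Radius = DBH/2 = 68.3/2 = 34.15 cm
BA = pi * 34.15^2 / 10000
   = 3663.796 cm^2 / 10000
   = 0.3664 m^2

0.3664


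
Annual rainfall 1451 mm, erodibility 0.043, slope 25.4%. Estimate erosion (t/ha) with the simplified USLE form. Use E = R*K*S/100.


Formula: E = R * K * S / 100  (simplified USLE)
R * K = 1451 * 0.043 = 62.393
E = 62.393 * 25.4 / 100 = 15.85 t/ha

15.85


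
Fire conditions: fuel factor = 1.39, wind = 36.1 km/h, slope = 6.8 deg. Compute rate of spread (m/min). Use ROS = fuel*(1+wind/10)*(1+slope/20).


Formula: ROS = fuel * (1 + wind/10) * (1 + slope/20)
Wind factor = 1 + 36.1/10 = 4.61
Slope factor = 1 + 6.8/20 = 1.34
ROS = 1.39 * 4.61 * 1.34 = 8.59 m/min

8.59


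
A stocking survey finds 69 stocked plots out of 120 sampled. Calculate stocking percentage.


Formula: Stocking % = stocked plots / total plots * 100
Stocking = 69 / 120 * 100
Stocking = 0.575 * 100 = 57.5%

57.5


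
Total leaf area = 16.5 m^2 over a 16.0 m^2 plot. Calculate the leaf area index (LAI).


Formula: LAI = total leaf area / ground area  (dimensionless)
LAI = 16.5 m^2 / 16.0 m^2
LAI = 1.03

1.03


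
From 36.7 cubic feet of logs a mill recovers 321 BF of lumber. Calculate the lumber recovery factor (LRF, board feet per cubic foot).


Formula: LRF = Lumber Output (BF) / Log Input (ft^3)
LRF = 321 BF / 36.7 ft^3
LRF = 8.75 BF/ft^3

8.75


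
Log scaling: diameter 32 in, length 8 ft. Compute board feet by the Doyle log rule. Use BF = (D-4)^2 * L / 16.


Doyle: BF = (D - 4)^2 * L / 16
Adjusted diameter = 32 - 4 = 28 in
(D-4)^2 = 28^2 = 784
BF = 784 * 8 / 16 = 392 BF

392


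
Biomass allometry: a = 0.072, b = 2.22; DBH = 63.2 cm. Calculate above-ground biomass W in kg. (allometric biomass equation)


Formula: W = a * DBH^b  (allometric power law)
DBH^b = 63.2^2.22 = 9944.7052
W = 0.072 * 9944.7052 = 716.0 kg

716.0


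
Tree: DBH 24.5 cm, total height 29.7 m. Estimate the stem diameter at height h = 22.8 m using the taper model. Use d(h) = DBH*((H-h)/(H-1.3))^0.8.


Taper: d(h) = DBH * ((H - h) / (H - 1.3))^0.8
Numerator = H - h = 29.7 - 22.8 = 6.9 m
Denominator = H - 1.3 = 29.7 - 1.3 = 28.4 m
Ratio = 6.9 / 28.4 = 0.24296
d = 24.5 * 0.24296^0.8 = 7.9 cm

7.9


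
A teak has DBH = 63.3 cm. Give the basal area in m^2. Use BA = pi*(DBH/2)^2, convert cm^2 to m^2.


Formula: BA = pi * (DBH/2)^2 / 10000  (cm^2 to m^2)
Radius = DBH/2 = 63.3/2 = 31.65 cm
BA = pi * 31.65^2 / 10000
   = 3147.004 cm^2 / 10000
   = 0.3147 m^2

0.3147


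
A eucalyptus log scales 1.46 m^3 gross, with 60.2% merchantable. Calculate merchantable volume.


Formula: MV = V_total * (merchantable_pct / 100)
Merchantable fraction = 60.2% / 100 = 0.602
MV = 1.46 m^3 * 0.602 = 0.879 m^3

0.879


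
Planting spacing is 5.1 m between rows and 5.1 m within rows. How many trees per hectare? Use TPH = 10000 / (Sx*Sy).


Formula: TPH = 10000 m^2/ha / (spacing_x * spacing_y)
Area per tree = 5.1 m * 5.1 m = 26.01 m^2
TPH = 10000 / 26.01 = 384 trees/ha

384


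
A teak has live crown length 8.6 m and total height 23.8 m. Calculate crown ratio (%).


Formula: Crown Ratio = (Crown Length / Total Height) * 100
CR = (8.6 m / 23.8 m) * 100
CR = 0.3613 * 100 = 36.1%

36.1


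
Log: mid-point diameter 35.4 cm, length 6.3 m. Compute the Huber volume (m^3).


Huber: V = Am * L,  Am = pi*(Dm/200)^2
Am = pi*(35.4/200)^2 = 0.098423 m^2
V = 0.098423*6.3 = 0.6201 m^3

0.6201


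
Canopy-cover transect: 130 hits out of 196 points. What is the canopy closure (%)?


Formula: Canopy closure = covered points / total points * 100
Closure = 130 / 196 * 100
Closure = 0.6633 * 100 = 66.3%

66.3


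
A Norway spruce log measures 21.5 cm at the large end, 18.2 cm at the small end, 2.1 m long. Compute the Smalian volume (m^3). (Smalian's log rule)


Smalian: V = (A1 + A2)/2 * L,  A = pi*(D/200)^2
A1 = pi*(21.5/200)^2 = 0.036305 m^2
A2 = pi*(18.2/200)^2 = 0.026016 m^2
V = (0.036305+0.026016)/2*2.1 = 0.0654 m^3

0.0654


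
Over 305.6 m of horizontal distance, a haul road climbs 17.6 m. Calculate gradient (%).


Formula: Gradient = rise / run * 100
Gradient = 17.6 / 305.6 * 100 = 5.8%

5.8


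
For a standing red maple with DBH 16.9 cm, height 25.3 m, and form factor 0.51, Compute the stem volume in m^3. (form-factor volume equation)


Formula: V = pi * (DBH/200)^2 * H * ff
Radius = DBH/200 = 16.9/200 = 0.0845 m
Radius^2 = 0.0845^2 = 0.00714025 m^2
V = pi * 0.00714025 * 25.3 * 0.51
V = 0.289 m^3

0.289


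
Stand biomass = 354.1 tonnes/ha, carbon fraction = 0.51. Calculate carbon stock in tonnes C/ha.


Formula: Carbon Stock = Biomass * Carbon Fraction
C = 354.1 t/ha * 0.51
C = 180.6 t C/ha

180.6


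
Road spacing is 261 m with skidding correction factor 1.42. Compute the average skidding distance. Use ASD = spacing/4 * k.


Formula: ASD = (spacing / 4) * correction
Uncorrected distance = spacing / 4 = 261 / 4 = 65.25 m
ASD = 65.25 * 1.42 = 93 m

93


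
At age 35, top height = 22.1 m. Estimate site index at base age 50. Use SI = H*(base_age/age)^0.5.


Formula: SI = H_dom * (base_age / age)^0.5
Age ratio = 50 / 35 = 1.42857
sqrt(age_ratio) = 1.19523
SI = 22.1 * 1.19523 = 26.4 m

26.4


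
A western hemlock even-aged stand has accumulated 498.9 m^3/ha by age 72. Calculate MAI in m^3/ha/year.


Formula: MAI = Total Volume / Stand Age
MAI = 498.9 m^3/ha / 72 years
MAI = 6.93 m^3/ha/year

6.93


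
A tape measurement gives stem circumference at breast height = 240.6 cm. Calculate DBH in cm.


Formula: DBH = C / pi
DBH = 240.6 / pi
pi = 3.14159...
DBH = 76.6 cm

76.6


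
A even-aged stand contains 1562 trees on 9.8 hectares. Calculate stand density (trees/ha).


Formula: Stand Density = N_trees / Area_ha
Density = 1562 trees / 9.8 ha
Density = 159 trees/ha

159


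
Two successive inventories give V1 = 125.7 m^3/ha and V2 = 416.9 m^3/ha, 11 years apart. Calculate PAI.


Formula: PAI = (V_T2 - V_T1) / (T2 - T1)
Volume increment = 416.9 - 125.7 = 291.2 m^3/ha
PAI = 291.2 / 11 = 26.47 m^3/ha/year

26.47


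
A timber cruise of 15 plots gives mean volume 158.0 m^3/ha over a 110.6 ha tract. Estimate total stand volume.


Formula: Total Volume = Mean Volume per ha * Total Area
Total Volume = 158.0 m^3/ha * 110.6 ha
Total Volume = 17475 m^3

17475


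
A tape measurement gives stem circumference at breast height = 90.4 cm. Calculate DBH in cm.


Formula: DBH = C / pi
DBH = 90.4 / pi
pi = 3.14159...
DBH = 28.8 cm

28.8


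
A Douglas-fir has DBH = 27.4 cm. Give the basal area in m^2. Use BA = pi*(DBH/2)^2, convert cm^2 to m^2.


Formula: BA = pi * (DBH/2)^2 / 10000  (cm^2 to m^2)
Radius = DBH/2 = 27.4/2 = 13.7 cm
BA = pi * 13.7^2 / 10000
   = 589.6455 cm^2 / 10000
   = 0.059 m^2

0.059


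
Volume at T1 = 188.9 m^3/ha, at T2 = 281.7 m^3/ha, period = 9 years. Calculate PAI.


Formula: PAI = (V_T2 - V_T1) / (T2 - T1)
Volume increment = 281.7 - 188.9 = 92.8 m^3/ha
PAI = 92.8 / 9 = 10.31 m^3/ha/year

10.31


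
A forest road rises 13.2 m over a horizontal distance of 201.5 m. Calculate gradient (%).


Formula: Gradient = rise / run * 100
Gradient = 13.2 / 201.5 * 100 = 6.6%

6.6


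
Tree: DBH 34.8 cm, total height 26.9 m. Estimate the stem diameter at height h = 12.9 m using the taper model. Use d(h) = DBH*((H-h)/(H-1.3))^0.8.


Taper: d(h) = DBH * ((H - h) / (H - 1.3))^0.8
Numerator = H - h = 26.9 - 12.9 = 14.0 m
Denominator = H - 1.3 = 26.9 - 1.3 = 25.6 m
Ratio = 14.0 / 25.6 = 0.54688
d = 34.8 * 0.54688^0.8 = 21.5 cm

21.5


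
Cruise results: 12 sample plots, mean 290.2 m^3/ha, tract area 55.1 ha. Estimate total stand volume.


Formula: Total Volume = Mean Volume per ha * Total Area
Total Volume = 290.2 m^3/ha * 55.1 ha
Total Volume = 15990 m^3

15990


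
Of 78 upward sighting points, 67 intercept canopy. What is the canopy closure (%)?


Formula: Canopy closure = covered points / total points * 100
Closure = 67 / 78 * 100
Closure = 0.859 * 100 = 85.9%

85.9


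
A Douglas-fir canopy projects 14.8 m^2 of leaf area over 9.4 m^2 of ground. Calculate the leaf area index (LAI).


Formula: LAI = total leaf area / ground area  (dimensionless)
LAI = 14.8 m^2 / 9.4 m^2
LAI = 1.57

1.57


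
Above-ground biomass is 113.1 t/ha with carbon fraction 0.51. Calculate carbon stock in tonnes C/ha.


Formula: Carbon Stock = Biomass * Carbon Fraction
C = 113.1 t/ha * 0.51
C = 57.7 t C/ha

57.7


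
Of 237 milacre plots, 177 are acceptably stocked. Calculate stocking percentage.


Formula: Stocking % = stocked plots / total plots * 100
Stocking = 177 / 237 * 100
Stocking = 0.7468 * 100 = 74.7%

74.7


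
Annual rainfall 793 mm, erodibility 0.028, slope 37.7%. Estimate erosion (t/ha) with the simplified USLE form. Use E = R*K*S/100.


Formula: E = R * K * S / 100  (simplified USLE)
R * K = 793 * 0.028 = 22.204
E = 22.204 * 37.7 / 100 = 8.37 t/ha

8.37


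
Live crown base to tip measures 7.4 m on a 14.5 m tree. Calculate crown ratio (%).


Formula: Crown Ratio = (Crown Length / Total Height) * 100
CR = (7.4 m / 14.5 m) * 100
CR = 0.5103 * 100 = 51.0%

51.0


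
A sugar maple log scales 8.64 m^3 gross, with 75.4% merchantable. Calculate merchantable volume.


Formula: MV = V_total * (merchantable_pct / 100)
Merchantable fraction = 75.4% / 100 = 0.754
MV = 8.64 m^3 * 0.754 = 6.515 m^3

6.515


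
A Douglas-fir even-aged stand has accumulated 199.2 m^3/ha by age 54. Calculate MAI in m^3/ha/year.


Formula: MAI = Total Volume / Stand Age
MAI = 199.2 m^3/ha / 54 years
MAI = 3.69 m^3/ha/year

3.69


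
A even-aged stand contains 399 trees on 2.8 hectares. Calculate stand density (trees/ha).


Formula: Stand Density = N_trees / Area_ha
Density = 399 trees / 2.8 ha
Density = 143 trees/ha

143


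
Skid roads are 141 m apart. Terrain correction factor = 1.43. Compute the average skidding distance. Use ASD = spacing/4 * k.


Formula: ASD = (spacing / 4) * correction
Uncorrected distance = spacing / 4 = 141 / 4 = 35.25 m
ASD = 35.25 * 1.43 = 50 m

50


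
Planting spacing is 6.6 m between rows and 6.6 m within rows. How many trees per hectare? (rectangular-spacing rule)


Formula: TPH = 10000 m^2/ha / (spacing_x * spacing_y)
Area per tree = 6.6 m * 6.6 m = 43.56 m^2
TPH = 10000 / 43.56 = 230 trees/ha

230


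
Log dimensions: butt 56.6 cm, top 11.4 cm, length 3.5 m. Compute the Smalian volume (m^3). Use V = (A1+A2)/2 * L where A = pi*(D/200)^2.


Smalian: V = (A1 + A2)/2 * L,  A = pi*(D/200)^2
A1 = pi*(56.6/200)^2 = 0.251607 m^2
A2 = pi*(11.4/200)^2 = 0.010207 m^2
V = (0.251607+0.010207)/2*3.5 = 0.4582 m^3

0.4582
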